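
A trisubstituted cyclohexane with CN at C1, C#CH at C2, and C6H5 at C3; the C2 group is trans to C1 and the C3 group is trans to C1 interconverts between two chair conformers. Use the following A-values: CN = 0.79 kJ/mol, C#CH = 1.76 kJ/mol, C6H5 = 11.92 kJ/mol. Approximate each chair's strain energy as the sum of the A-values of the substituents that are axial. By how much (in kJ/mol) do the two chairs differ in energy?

9.37 kJ/mol

Chair I (cyano axial, ethynyl axial, phenyl equatorial): E = 2.55 kJ/mol.
Chair II (cyano equatorial, ethynyl equatorial, phenyl axial): E = 11.92 kJ/mol.
ΔE = 11.92 − 2.55 = 9.37 kJ/mol; chair I is more stable.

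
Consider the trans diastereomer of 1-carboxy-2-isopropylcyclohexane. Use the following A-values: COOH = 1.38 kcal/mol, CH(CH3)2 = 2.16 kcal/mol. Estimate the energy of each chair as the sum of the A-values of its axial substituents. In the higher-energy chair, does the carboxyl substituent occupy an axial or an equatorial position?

C1 and C2 have opposite parity, so for the trans isomer the two substituents are e,e in one chair and a,a in the other.
Chair I (carboxyl axial, isopropyl axial): E = 3.54 kcal/mol.
Chair II (carboxyl equatorial, isopropyl equatorial): E = 0.00 kcal/mol.
Chair I is the less stable (higher-energy) conformer, and in that chair the carboxyl group is axial.

axial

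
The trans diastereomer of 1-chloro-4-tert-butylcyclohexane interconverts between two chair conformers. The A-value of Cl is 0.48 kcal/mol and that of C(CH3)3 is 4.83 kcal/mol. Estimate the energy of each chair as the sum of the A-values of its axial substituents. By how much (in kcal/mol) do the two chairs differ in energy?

C1 and C4 have opposite parity, so for the trans isomer the two substituents are e,e in one chair and a,a in the other.
Chair I (chloro axial, tert-butyl axial): E = 5.31 kcal/mol.
Chair II (chloro equatorial, tert-butyl equatorial): E = 0.00 kcal/mol.
ΔE = 5.31 − 0.00 = 5.31 kcal/mol; chair II is more stable.

5.31 kcal/mol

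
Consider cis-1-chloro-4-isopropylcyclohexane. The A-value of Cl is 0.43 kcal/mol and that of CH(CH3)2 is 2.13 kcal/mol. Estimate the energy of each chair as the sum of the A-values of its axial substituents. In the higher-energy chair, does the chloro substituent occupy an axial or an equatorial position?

C1 and C4 have opposite parity, so for the cis isomer the two substituents are one axial and one equatorial in each chair.
Chair I (chloro axial, isopropyl equatorial): E = 0.43 kcal/mol.
Chair II (chloro equatorial, isopropyl axial): E = 2.13 kcal/mol.
Chair II is the less stable (higher-energy) conformer, and in that chair the chloro group is equatorial.

equatorial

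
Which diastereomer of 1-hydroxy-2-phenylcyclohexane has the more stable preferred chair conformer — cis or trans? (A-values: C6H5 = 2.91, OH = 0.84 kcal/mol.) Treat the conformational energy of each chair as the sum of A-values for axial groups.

At 1,2 positions (parity opposite): cis → (a,e or e,a); trans → (e,e or a,a).
Best chair for cis: E = 0.84 kcal/mol; best chair for trans: E = 0.00 kcal/mol.
The trans isomer is lower by 0.84 kcal/mol.

trans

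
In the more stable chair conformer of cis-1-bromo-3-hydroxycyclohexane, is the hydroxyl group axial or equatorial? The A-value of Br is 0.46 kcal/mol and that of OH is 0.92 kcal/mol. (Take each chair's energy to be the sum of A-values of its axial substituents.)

C1 and C3 have the same parity, so for the cis isomer the two substituents are e,e in one chair and a,a in the other.
Chair I (bromo axial, hydroxyl axial): E = 1.38 kcal/mol.
Chair II (bromo equatorial, hydroxyl equatorial): E = 0.00 kcal/mol.
Chair II is the more stable (lower-energy) conformer, and in that chair the hydroxyl group is equatorial.

equatorial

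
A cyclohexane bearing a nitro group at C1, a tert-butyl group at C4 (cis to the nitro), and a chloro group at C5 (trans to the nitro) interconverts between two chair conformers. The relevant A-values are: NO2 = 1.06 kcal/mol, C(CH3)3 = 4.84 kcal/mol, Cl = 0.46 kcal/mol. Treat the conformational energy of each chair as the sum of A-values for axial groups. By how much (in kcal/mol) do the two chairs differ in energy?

Chair I (nitro axial, tert-butyl equatorial, chloro equatorial): E = 1.06 kcal/mol.
Chair II (nitro equatorial, tert-butyl axial, chloro axial): E = 5.30 kcal/mol.
ΔE = 5.30 − 1.06 = 4.24 kcal/mol; chair I is more stable.

4.24 kcal/mol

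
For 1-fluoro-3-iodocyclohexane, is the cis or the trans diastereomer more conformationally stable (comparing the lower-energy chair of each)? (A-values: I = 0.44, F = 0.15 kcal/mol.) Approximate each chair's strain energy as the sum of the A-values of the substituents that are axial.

At 1,3 positions (parity same): cis → (e,e or a,a); trans → (a,e or e,a).
Best chair for cis: E = 0.00 kcal/mol; best chair for trans: E = 0.15 kcal/mol.
The cis isomer is lower by 0.15 kcal/mol.

cis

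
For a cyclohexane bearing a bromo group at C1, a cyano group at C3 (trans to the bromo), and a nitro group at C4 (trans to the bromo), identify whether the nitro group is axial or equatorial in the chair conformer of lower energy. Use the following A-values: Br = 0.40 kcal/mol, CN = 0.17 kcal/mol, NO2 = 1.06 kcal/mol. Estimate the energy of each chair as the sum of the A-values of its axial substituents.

equatorial

Chair I (bromo axial, cyano equatorial, nitro axial): E = 1.46 kcal/mol.
Chair II (bromo equatorial, cyano axial, nitro equatorial): E = 0.17 kcal/mol.
Chair II is the more stable (lower-energy) conformer, and in that chair the nitro group is equatorial.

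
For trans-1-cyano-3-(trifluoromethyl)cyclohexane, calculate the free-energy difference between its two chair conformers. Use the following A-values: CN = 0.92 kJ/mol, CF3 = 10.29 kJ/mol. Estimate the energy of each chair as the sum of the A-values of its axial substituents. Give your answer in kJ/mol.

9.37 kJ/mol

C1 and C3 have the same parity, so for the trans isomer the two substituents are one axial and one equatorial in each chair.
Chair I (cyano axial, trifluoromethyl equatorial): E = 0.92 kJ/mol.
Chair II (cyano equatorial, trifluoromethyl axial): E = 10.29 kJ/mol.
ΔE = 10.29 − 0.92 = 9.37 kJ/mol; chair I is more stable.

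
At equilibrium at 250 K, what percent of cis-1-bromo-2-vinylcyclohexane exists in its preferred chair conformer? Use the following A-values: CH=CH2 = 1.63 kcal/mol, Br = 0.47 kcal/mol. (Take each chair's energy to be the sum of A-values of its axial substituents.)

91.2%

C1 and C2 have opposite parity, so for the cis isomer the two substituents are one axial and one equatorial in each chair.
Chair I (vinyl axial, bromo equatorial): E = 1.63 kcal/mol; chair II (vinyl equatorial, bromo axial): E = 0.47 kcal/mol.
ΔG = 1.16 kcal/mol between the two chairs.
K = exp(ΔG/RT) with R = 1.987×10⁻³ kcal mol⁻¹ K⁻¹ and T = 250 K gives K ≈ 10.3.
Fraction in the lower-energy chair = K/(K+1) = 91.2%.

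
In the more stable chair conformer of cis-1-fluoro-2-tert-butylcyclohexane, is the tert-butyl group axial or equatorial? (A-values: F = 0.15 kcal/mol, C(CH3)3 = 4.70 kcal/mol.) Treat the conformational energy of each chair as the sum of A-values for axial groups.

C1 and C2 have opposite parity, so for the cis isomer the two substituents are one axial and one equatorial in each chair.
Chair I (fluoro axial, tert-butyl equatorial): E = 0.15 kcal/mol.
Chair II (fluoro equatorial, tert-butyl axial): E = 4.70 kcal/mol.
Chair I is the more stable (lower-energy) conformer, and in that chair the tert-butyl group is equatorial.

equatorial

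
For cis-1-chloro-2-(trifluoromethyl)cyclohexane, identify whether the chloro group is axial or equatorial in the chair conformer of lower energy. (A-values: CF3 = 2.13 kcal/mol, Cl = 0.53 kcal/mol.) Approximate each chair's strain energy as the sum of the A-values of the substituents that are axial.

C1 and C2 have opposite parity, so for the cis isomer the two substituents are one axial and one equatorial in each chair.
Chair I (trifluoromethyl axial, chloro equatorial): E = 2.13 kcal/mol.
Chair II (trifluoromethyl equatorial, chloro axial): E = 0.53 kcal/mol.
Chair II is the more stable (lower-energy) conformer, and in that chair the chloro group is axial.

axial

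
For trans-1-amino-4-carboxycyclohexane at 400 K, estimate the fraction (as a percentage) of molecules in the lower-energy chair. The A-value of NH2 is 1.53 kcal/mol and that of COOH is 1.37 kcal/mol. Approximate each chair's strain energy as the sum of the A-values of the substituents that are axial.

97.5%

C1 and C4 have opposite parity, so for the trans isomer the two substituents are e,e in one chair and a,a in the other.
Chair I (amino axial, carboxyl axial): E = 2.90 kcal/mol; chair II (amino equatorial, carboxyl equatorial): E = 0.00 kcal/mol.
ΔG = 2.90 kcal/mol between the two chairs.
K = exp(ΔG/RT) with R = 1.987×10⁻³ kcal mol⁻¹ K⁻¹ and T = 400 K gives K ≈ 38.4.
Fraction in the lower-energy chair = K/(K+1) = 97.5%.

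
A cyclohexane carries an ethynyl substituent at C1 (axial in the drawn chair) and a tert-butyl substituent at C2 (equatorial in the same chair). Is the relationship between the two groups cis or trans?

C1 and C2 have opposite parity, so their axial bonds point in opposite directions.
With opposite-parity carbons, two substituents on the same face are one axial and one equatorial; opposite faces give both axial or both equatorial.
Here the groups are axial/equatorial → same face → cis.

cis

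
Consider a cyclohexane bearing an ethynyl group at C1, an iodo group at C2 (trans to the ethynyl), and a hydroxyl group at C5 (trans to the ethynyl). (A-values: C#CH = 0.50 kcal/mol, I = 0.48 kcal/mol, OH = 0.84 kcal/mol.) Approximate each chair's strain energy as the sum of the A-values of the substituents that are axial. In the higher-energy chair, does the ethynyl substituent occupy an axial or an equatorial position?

axial

Chair I (ethynyl axial, iodo axial, hydroxyl equatorial): E = 0.98 kcal/mol.
Chair II (ethynyl equatorial, iodo equatorial, hydroxyl axial): E = 0.84 kcal/mol.
Chair I is the less stable (higher-energy) conformer, and in that chair the ethynyl group is axial.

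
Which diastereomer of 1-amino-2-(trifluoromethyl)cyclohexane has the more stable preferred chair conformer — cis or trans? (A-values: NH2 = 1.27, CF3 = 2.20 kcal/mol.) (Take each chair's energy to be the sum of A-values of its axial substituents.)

trans

At 1,2 positions (parity opposite): cis → (a,e or e,a); trans → (e,e or a,a).
Best chair for cis: E = 1.27 kcal/mol; best chair for trans: E = 0.00 kcal/mol.
The trans isomer is lower by 1.27 kcal/mol.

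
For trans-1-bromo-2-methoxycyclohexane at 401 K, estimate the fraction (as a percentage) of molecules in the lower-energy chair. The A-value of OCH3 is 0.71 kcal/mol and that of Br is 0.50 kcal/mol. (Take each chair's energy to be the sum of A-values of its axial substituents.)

C1 and C2 have opposite parity, so for the trans isomer the two substituents are e,e in one chair and a,a in the other.
Chair I (methoxy axial, bromo axial): E = 1.21 kcal/mol; chair II (methoxy equatorial, bromo equatorial): E = 0.00 kcal/mol.
ΔG = 1.21 kcal/mol between the two chairs.
K = exp(ΔG/RT) with R = 1.987×10⁻³ kcal mol⁻¹ K⁻¹ and T = 401 K gives K ≈ 4.57.
Fraction in the lower-energy chair = K/(K+1) = 82.0%.

82.0%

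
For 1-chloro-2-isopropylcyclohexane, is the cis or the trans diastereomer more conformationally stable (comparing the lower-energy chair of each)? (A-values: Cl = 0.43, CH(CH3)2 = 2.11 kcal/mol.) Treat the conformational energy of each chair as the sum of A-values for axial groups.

trans

At 1,2 positions (parity opposite): cis → (a,e or e,a); trans → (e,e or a,a).
Best chair for cis: E = 0.43 kcal/mol; best chair for trans: E = 0.00 kcal/mol.
The trans isomer is lower by 0.43 kcal/mol.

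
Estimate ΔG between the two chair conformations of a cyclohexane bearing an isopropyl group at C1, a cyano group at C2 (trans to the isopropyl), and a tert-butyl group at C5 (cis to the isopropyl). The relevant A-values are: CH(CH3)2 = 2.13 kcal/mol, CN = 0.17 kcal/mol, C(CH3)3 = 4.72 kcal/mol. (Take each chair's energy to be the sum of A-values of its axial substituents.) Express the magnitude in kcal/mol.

7.02 kcal/mol

Chair I (isopropyl axial, cyano axial, tert-butyl axial): E = 7.02 kcal/mol.
Chair II (isopropyl equatorial, cyano equatorial, tert-butyl equatorial): E = 0.00 kcal/mol.
ΔE = 7.02 − 0.00 = 7.02 kcal/mol; chair II is more stable.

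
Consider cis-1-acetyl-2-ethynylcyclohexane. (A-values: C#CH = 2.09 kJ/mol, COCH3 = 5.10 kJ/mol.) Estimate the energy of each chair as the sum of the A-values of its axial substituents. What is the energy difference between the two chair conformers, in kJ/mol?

C1 and C2 have opposite parity, so for the cis isomer the two substituents are one axial and one equatorial in each chair.
Chair I (ethynyl axial, acetyl equatorial): E = 2.09 kJ/mol.
Chair II (ethynyl equatorial, acetyl axial): E = 5.10 kJ/mol.
ΔE = 5.10 − 2.09 = 3.01 kJ/mol; chair I is more stable.

3.01 kJ/mol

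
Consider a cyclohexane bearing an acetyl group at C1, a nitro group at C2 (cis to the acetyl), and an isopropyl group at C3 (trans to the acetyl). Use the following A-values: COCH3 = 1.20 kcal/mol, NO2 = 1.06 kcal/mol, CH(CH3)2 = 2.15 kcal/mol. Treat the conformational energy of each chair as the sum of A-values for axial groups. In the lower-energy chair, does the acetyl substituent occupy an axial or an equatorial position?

Chair I (acetyl axial, nitro equatorial, isopropyl equatorial): E = 1.20 kcal/mol.
Chair II (acetyl equatorial, nitro axial, isopropyl axial): E = 3.21 kcal/mol.
Chair I is the more stable (lower-energy) conformer, and in that chair the acetyl group is axial.

axial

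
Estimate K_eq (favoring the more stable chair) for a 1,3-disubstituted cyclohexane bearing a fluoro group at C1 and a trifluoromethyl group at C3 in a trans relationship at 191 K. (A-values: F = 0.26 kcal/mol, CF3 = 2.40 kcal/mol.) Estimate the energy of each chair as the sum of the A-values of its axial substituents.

C1 and C3 have the same parity, so for the trans isomer the two substituents are one axial and one equatorial in each chair.
Chair I (fluoro axial, trifluoromethyl equatorial): E = 0.26 kcal/mol; chair II (fluoro equatorial, trifluoromethyl axial): E = 2.40 kcal/mol.
ΔG = 2.14 kcal/mol between the two chairs.
K = exp(ΔG/RT) with R = 1.987×10⁻³ kcal mol⁻¹ K⁻¹ and T = 191 K gives K ≈ 281.

K ≈ 281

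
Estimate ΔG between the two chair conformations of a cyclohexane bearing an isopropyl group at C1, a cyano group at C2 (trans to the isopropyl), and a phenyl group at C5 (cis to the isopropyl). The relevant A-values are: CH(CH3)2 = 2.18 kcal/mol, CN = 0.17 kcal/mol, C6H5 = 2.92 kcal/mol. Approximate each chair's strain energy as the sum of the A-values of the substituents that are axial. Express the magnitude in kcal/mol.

5.27 kcal/mol

Chair I (isopropyl axial, cyano axial, phenyl axial): E = 5.27 kcal/mol.
Chair II (isopropyl equatorial, cyano equatorial, phenyl equatorial): E = 0.00 kcal/mol.
ΔE = 5.27 − 0.00 = 5.27 kcal/mol; chair II is more stable.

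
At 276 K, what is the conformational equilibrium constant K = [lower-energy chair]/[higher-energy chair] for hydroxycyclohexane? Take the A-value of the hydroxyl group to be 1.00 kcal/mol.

One chair has the hydroxyl group axial (E = 1.00 kcal/mol) and the other has it equatorial (E = 0).
ΔG = 1.00 kcal/mol between the two chairs.
K = exp(ΔG/RT) with R = 1.987×10⁻³ kcal mol⁻¹ K⁻¹ and T = 276 K gives K ≈ 6.19.

K ≈ 6.19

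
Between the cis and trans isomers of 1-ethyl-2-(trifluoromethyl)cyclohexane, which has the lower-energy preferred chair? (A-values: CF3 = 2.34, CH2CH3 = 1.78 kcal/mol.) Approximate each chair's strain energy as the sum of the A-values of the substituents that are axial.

trans

At 1,2 positions (parity opposite): cis → (a,e or e,a); trans → (e,e or a,a).
Best chair for cis: E = 1.78 kcal/mol; best chair for trans: E = 0.00 kcal/mol.
The trans isomer is lower by 1.78 kcal/mol.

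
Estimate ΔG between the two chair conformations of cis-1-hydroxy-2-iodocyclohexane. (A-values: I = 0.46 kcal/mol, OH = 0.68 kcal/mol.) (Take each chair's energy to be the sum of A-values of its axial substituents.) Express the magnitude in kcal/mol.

C1 and C2 have opposite parity, so for the cis isomer the two substituents are one axial and one equatorial in each chair.
Chair I (iodo axial, hydroxyl equatorial): E = 0.46 kcal/mol.
Chair II (iodo equatorial, hydroxyl axial): E = 0.68 kcal/mol.
ΔE = 0.68 − 0.46 = 0.22 kcal/mol; chair I is more stable.

0.22 kcal/mol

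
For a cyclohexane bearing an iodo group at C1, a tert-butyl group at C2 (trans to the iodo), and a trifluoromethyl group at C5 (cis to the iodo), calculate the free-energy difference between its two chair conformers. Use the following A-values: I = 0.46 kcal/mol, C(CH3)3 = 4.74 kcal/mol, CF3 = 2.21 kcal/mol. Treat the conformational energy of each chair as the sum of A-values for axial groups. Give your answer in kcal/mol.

7.41 kcal/mol

Chair I (iodo axial, tert-butyl axial, trifluoromethyl axial): E = 7.41 kcal/mol.
Chair II (iodo equatorial, tert-butyl equatorial, trifluoromethyl equatorial): E = 0.00 kcal/mol.
ΔE = 7.41 − 0.00 = 7.41 kcal/mol; chair II is more stable.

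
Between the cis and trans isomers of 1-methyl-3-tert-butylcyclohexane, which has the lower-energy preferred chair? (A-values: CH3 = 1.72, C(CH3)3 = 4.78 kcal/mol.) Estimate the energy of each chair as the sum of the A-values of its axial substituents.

cis

At 1,3 positions (parity same): cis → (e,e or a,a); trans → (a,e or e,a).
Best chair for cis: E = 0.00 kcal/mol; best chair for trans: E = 1.72 kcal/mol.
The cis isomer is lower by 1.72 kcal/mol.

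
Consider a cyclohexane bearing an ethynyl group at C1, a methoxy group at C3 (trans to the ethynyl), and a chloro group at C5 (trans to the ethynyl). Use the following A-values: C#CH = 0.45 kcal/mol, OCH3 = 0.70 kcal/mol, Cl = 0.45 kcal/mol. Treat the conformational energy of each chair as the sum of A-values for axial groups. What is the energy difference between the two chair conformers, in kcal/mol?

0.70 kcal/mol

Chair I (ethynyl axial, methoxy equatorial, chloro equatorial): E = 0.45 kcal/mol.
Chair II (ethynyl equatorial, methoxy axial, chloro axial): E = 1.15 kcal/mol.
ΔE = 1.15 − 0.45 = 0.70 kcal/mol; chair I is more stable.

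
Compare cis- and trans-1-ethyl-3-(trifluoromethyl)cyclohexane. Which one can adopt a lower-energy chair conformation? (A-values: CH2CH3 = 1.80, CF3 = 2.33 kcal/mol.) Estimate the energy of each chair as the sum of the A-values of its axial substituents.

At 1,3 positions (parity same): cis → (e,e or a,a); trans → (a,e or e,a).
Best chair for cis: E = 0.00 kcal/mol; best chair for trans: E = 1.80 kcal/mol.
The cis isomer is lower by 1.80 kcal/mol.

cis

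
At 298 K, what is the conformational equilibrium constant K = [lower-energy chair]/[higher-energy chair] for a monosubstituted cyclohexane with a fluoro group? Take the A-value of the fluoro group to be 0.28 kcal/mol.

One chair has the fluoro group axial (E = 0.28 kcal/mol) and the other has it equatorial (E = 0).
ΔG = 0.28 kcal/mol between the two chairs.
K = exp(ΔG/RT) with R = 1.987×10⁻³ kcal mol⁻¹ K⁻¹ and T = 298 K gives K ≈ 1.6.

K ≈ 1.60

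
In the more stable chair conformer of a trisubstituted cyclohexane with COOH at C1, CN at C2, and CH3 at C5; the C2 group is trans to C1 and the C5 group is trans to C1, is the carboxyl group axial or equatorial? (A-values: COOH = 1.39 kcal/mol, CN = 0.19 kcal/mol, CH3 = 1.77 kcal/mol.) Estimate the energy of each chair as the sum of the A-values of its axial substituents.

axial

Chair I (carboxyl axial, cyano axial, methyl equatorial): E = 1.58 kcal/mol.
Chair II (carboxyl equatorial, cyano equatorial, methyl axial): E = 1.77 kcal/mol.
Chair I is the more stable (lower-energy) conformer, and in that chair the carboxyl group is axial.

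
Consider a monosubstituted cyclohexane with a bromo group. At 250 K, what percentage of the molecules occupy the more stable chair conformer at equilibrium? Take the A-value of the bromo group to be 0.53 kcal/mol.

One chair has the bromo group axial (E = 0.53 kcal/mol) and the other has it equatorial (E = 0).
ΔG = 0.53 kcal/mol between the two chairs.
K = exp(ΔG/RT) with R = 1.987×10⁻³ kcal mol⁻¹ K⁻¹ and T = 250 K gives K ≈ 2.91.
Fraction in the lower-energy chair = K/(K+1) = 74.4%.

74.4%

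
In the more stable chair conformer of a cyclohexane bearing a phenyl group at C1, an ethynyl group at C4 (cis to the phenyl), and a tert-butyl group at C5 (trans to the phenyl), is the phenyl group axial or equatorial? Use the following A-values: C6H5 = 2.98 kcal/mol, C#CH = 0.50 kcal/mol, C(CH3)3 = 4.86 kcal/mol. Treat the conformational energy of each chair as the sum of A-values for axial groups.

Chair I (phenyl axial, ethynyl equatorial, tert-butyl equatorial): E = 2.98 kcal/mol.
Chair II (phenyl equatorial, ethynyl axial, tert-butyl axial): E = 5.36 kcal/mol.
Chair I is the more stable (lower-energy) conformer, and in that chair the phenyl group is axial.

axial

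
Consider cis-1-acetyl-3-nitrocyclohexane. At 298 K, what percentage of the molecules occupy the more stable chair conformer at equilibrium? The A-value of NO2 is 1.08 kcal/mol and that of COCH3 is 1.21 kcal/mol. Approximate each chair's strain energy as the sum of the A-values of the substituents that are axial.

C1 and C3 have the same parity, so for the cis isomer the two substituents are e,e in one chair and a,a in the other.
Chair I (nitro axial, acetyl axial): E = 2.29 kcal/mol; chair II (nitro equatorial, acetyl equatorial): E = 0.00 kcal/mol.
ΔG = 2.29 kcal/mol between the two chairs.
K = exp(ΔG/RT) with R = 1.987×10⁻³ kcal mol⁻¹ K⁻¹ and T = 298 K gives K ≈ 47.8.
Fraction in the lower-energy chair = K/(K+1) = 98.0%.

98.0%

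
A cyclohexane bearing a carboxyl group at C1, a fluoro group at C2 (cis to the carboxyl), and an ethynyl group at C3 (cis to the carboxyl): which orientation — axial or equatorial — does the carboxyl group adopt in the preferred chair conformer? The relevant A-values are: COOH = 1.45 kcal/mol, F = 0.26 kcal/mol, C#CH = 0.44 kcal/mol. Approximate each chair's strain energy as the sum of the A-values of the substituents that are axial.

equatorial

Chair I (carboxyl axial, fluoro equatorial, ethynyl axial): E = 1.89 kcal/mol.
Chair II (carboxyl equatorial, fluoro axial, ethynyl equatorial): E = 0.26 kcal/mol.
Chair II is the more stable (lower-energy) conformer, and in that chair the carboxyl group is equatorial.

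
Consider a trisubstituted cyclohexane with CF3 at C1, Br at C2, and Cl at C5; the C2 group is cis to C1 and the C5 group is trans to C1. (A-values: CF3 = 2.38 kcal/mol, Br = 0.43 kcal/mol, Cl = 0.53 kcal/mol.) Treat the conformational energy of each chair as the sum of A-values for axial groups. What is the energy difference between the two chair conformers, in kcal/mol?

Chair I (trifluoromethyl axial, bromo equatorial, chloro equatorial): E = 2.38 kcal/mol.
Chair II (trifluoromethyl equatorial, bromo axial, chloro axial): E = 0.96 kcal/mol.
ΔE = 2.38 − 0.96 = 1.42 kcal/mol; chair II is more stable.

1.42 kcal/mol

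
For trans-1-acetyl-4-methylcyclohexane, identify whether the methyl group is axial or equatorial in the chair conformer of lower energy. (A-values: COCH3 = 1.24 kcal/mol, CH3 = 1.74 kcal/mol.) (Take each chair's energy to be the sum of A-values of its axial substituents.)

C1 and C4 have opposite parity, so for the trans isomer the two substituents are e,e in one chair and a,a in the other.
Chair I (acetyl axial, methyl axial): E = 2.98 kcal/mol.
Chair II (acetyl equatorial, methyl equatorial): E = 0.00 kcal/mol.
Chair II is the more stable (lower-energy) conformer, and in that chair the methyl group is equatorial.

equatorial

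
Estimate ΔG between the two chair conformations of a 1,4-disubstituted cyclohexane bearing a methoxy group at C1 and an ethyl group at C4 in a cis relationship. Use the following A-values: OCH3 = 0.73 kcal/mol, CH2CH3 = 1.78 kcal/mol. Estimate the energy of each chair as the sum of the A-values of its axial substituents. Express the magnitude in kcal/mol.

C1 and C4 have opposite parity, so for the cis isomer the two substituents are one axial and one equatorial in each chair.
Chair I (methoxy axial, ethyl equatorial): E = 0.73 kcal/mol.
Chair II (methoxy equatorial, ethyl axial): E = 1.78 kcal/mol.
ΔE = 1.78 − 0.73 = 1.05 kcal/mol; chair I is more stable.

1.05 kcal/mol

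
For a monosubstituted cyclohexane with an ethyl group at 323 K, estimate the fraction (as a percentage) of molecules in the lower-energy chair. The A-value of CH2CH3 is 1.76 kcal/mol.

One chair has the ethyl group axial (E = 1.76 kcal/mol) and the other has it equatorial (E = 0).
ΔG = 1.76 kcal/mol between the two chairs.
K = exp(ΔG/RT) with R = 1.987×10⁻³ kcal mol⁻¹ K⁻¹ and T = 323 K gives K ≈ 15.5.
Fraction in the lower-energy chair = K/(K+1) = 93.9%.

93.9%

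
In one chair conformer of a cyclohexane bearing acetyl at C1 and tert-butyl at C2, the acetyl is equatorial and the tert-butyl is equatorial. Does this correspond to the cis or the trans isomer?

trans

C1 and C2 have opposite parity, so their axial bonds point in opposite directions.
With opposite-parity carbons, two substituents on the same face are one axial and one equatorial; opposite faces give both axial or both equatorial.
Here the groups are equatorial/equatorial → opposite face → trans.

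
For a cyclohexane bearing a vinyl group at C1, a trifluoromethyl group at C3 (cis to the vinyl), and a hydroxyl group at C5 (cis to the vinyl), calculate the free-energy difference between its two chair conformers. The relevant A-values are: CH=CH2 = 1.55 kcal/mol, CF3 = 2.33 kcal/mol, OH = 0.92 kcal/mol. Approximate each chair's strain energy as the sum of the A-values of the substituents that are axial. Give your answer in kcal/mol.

Chair I (vinyl axial, trifluoromethyl axial, hydroxyl axial): E = 4.80 kcal/mol.
Chair II (vinyl equatorial, trifluoromethyl equatorial, hydroxyl equatorial): E = 0.00 kcal/mol.
ΔE = 4.80 − 0.00 = 4.80 kcal/mol; chair II is more stable.

4.80 kcal/mol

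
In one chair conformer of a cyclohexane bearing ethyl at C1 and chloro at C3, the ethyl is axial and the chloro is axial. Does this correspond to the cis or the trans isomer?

cis

C1 and C3 have the same parity, so their axial bonds point in the same direction.
With same-parity carbons, two substituents on the same face are both axial or both equatorial; opposite faces give one of each.
Here the groups are axial/axial → same face → cis.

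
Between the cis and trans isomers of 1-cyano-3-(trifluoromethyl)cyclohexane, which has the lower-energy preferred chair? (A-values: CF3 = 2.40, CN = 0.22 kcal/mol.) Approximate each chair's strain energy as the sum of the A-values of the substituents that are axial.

cis

At 1,3 positions (parity same): cis → (e,e or a,a); trans → (a,e or e,a).
Best chair for cis: E = 0.00 kcal/mol; best chair for trans: E = 0.22 kcal/mol.
The cis isomer is lower by 0.22 kcal/mol.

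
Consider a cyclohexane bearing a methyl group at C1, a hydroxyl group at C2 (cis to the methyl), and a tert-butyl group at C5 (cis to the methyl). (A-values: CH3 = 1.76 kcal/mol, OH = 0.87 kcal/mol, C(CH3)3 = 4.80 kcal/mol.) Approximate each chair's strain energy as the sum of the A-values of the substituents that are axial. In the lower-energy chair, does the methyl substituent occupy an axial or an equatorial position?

equatorial

Chair I (methyl axial, hydroxyl equatorial, tert-butyl axial): E = 6.56 kcal/mol.
Chair II (methyl equatorial, hydroxyl axial, tert-butyl equatorial): E = 0.87 kcal/mol.
Chair II is the more stable (lower-energy) conformer, and in that chair the methyl group is equatorial.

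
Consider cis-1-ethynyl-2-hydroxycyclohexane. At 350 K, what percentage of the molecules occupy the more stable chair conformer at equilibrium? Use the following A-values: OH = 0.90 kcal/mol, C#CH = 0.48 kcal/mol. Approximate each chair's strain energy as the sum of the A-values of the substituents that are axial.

64.7%

C1 and C2 have opposite parity, so for the cis isomer the two substituents are one axial and one equatorial in each chair.
Chair I (hydroxyl axial, ethynyl equatorial): E = 0.90 kcal/mol; chair II (hydroxyl equatorial, ethynyl axial): E = 0.48 kcal/mol.
ΔG = 0.42 kcal/mol between the two chairs.
K = exp(ΔG/RT) with R = 1.987×10⁻³ kcal mol⁻¹ K⁻¹ and T = 350 K gives K ≈ 1.83.
Fraction in the lower-energy chair = K/(K+1) = 64.7%.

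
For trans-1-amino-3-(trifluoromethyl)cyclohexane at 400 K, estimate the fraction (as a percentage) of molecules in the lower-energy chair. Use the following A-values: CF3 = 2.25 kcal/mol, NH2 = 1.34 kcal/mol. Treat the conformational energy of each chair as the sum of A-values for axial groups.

75.9%

C1 and C3 have the same parity, so for the trans isomer the two substituents are one axial and one equatorial in each chair.
Chair I (trifluoromethyl axial, amino equatorial): E = 2.25 kcal/mol; chair II (trifluoromethyl equatorial, amino axial): E = 1.34 kcal/mol.
ΔG = 0.91 kcal/mol between the two chairs.
K = exp(ΔG/RT) with R = 1.987×10⁻³ kcal mol⁻¹ K⁻¹ and T = 400 K gives K ≈ 3.14.
Fraction in the lower-energy chair = K/(K+1) = 75.9%.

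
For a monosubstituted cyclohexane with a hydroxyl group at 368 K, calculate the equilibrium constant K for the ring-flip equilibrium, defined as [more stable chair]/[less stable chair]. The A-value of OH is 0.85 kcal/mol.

One chair has the hydroxyl group axial (E = 0.85 kcal/mol) and the other has it equatorial (E = 0).
ΔG = 0.85 kcal/mol between the two chairs.
K = exp(ΔG/RT) with R = 1.987×10⁻³ kcal mol⁻¹ K⁻¹ and T = 368 K gives K ≈ 3.2.

K ≈ 3.20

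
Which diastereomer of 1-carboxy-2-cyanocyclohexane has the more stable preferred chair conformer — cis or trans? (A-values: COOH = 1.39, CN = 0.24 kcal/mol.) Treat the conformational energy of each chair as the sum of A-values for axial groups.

At 1,2 positions (parity opposite): cis → (a,e or e,a); trans → (e,e or a,a).
Best chair for cis: E = 0.24 kcal/mol; best chair for trans: E = 0.00 kcal/mol.
The trans isomer is lower by 0.24 kcal/mol.

trans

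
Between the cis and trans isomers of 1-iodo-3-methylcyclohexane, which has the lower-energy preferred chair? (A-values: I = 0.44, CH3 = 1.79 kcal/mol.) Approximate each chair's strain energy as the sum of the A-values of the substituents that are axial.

cis

At 1,3 positions (parity same): cis → (e,e or a,a); trans → (a,e or e,a).
Best chair for cis: E = 0.00 kcal/mol; best chair for trans: E = 0.44 kcal/mol.
The cis isomer is lower by 0.44 kcal/mol.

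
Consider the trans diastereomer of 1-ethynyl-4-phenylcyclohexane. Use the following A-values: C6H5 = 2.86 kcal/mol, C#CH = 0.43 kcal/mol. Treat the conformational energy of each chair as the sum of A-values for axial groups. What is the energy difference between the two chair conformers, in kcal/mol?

C1 and C4 have opposite parity, so for the trans isomer the two substituents are e,e in one chair and a,a in the other.
Chair I (phenyl axial, ethynyl axial): E = 3.29 kcal/mol.
Chair II (phenyl equatorial, ethynyl equatorial): E = 0.00 kcal/mol.
ΔE = 3.29 − 0.00 = 3.29 kcal/mol; chair II is more stable.

3.29 kcal/mol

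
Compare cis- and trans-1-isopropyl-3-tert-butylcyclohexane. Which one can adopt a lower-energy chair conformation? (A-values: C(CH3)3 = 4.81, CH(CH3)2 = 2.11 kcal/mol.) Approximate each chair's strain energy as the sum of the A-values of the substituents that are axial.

At 1,3 positions (parity same): cis → (e,e or a,a); trans → (a,e or e,a).
Best chair for cis: E = 0.00 kcal/mol; best chair for trans: E = 2.11 kcal/mol.
The cis isomer is lower by 2.11 kcal/mol.

cis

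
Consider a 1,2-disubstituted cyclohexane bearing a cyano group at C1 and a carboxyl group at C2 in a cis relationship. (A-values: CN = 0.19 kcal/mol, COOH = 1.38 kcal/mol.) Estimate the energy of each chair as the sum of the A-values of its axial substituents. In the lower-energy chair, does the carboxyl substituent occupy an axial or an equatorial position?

equatorial

C1 and C2 have opposite parity, so for the cis isomer the two substituents are one axial and one equatorial in each chair.
Chair I (cyano axial, carboxyl equatorial): E = 0.19 kcal/mol.
Chair II (cyano equatorial, carboxyl axial): E = 1.38 kcal/mol.
Chair I is the more stable (lower-energy) conformer, and in that chair the carboxyl group is equatorial.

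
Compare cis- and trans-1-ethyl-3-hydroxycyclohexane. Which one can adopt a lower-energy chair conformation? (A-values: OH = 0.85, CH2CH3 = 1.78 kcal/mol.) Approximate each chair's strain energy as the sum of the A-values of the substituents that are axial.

At 1,3 positions (parity same): cis → (e,e or a,a); trans → (a,e or e,a).
Best chair for cis: E = 0.00 kcal/mol; best chair for trans: E = 0.85 kcal/mol.
The cis isomer is lower by 0.85 kcal/mol.

cis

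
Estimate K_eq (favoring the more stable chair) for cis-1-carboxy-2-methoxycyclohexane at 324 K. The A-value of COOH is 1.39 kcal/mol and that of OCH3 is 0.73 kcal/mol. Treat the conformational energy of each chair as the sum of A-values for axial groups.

K ≈ 2.79

C1 and C2 have opposite parity, so for the cis isomer the two substituents are one axial and one equatorial in each chair.
Chair I (carboxyl axial, methoxy equatorial): E = 1.39 kcal/mol; chair II (carboxyl equatorial, methoxy axial): E = 0.73 kcal/mol.
ΔG = 0.66 kcal/mol between the two chairs.
K = exp(ΔG/RT) with R = 1.987×10⁻³ kcal mol⁻¹ K⁻¹ and T = 324 K gives K ≈ 2.79.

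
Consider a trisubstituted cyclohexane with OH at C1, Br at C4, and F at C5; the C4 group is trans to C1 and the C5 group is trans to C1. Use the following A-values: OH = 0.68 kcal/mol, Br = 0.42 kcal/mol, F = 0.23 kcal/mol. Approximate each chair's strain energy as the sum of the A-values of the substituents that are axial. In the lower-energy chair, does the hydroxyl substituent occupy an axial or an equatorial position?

equatorial

Chair I (hydroxyl axial, bromo axial, fluoro equatorial): E = 1.10 kcal/mol.
Chair II (hydroxyl equatorial, bromo equatorial, fluoro axial): E = 0.23 kcal/mol.
Chair II is the more stable (lower-energy) conformer, and in that chair the hydroxyl group is equatorial.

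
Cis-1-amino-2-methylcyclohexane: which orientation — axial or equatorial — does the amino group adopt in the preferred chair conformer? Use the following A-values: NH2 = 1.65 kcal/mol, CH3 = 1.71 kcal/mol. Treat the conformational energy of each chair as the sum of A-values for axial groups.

C1 and C2 have opposite parity, so for the cis isomer the two substituents are one axial and one equatorial in each chair.
Chair I (amino axial, methyl equatorial): E = 1.65 kcal/mol.
Chair II (amino equatorial, methyl axial): E = 1.71 kcal/mol.
Chair I is the more stable (lower-energy) conformer, and in that chair the amino group is axial.

axial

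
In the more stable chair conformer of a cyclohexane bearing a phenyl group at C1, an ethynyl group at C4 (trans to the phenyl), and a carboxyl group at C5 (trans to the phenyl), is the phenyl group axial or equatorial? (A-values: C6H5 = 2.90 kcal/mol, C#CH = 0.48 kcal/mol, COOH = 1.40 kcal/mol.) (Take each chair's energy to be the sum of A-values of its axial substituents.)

Chair I (phenyl axial, ethynyl axial, carboxyl equatorial): E = 3.38 kcal/mol.
Chair II (phenyl equatorial, ethynyl equatorial, carboxyl axial): E = 1.40 kcal/mol.
Chair II is the more stable (lower-energy) conformer, and in that chair the phenyl group is equatorial.

equatorial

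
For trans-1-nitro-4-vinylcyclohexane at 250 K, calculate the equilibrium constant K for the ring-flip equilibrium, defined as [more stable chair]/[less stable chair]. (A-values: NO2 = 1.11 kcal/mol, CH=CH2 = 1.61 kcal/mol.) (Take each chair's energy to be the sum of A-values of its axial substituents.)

K ≈ 239

C1 and C4 have opposite parity, so for the trans isomer the two substituents are e,e in one chair and a,a in the other.
Chair I (nitro axial, vinyl axial): E = 2.72 kcal/mol; chair II (nitro equatorial, vinyl equatorial): E = 0.00 kcal/mol.
ΔG = 2.72 kcal/mol between the two chairs.
K = exp(ΔG/RT) with R = 1.987×10⁻³ kcal mol⁻¹ K⁻¹ and T = 250 K gives K ≈ 239.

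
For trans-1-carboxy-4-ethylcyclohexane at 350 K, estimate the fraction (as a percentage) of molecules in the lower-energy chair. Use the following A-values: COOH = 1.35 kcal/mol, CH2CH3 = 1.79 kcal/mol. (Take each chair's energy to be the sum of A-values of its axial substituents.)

98.9%

C1 and C4 have opposite parity, so for the trans isomer the two substituents are e,e in one chair and a,a in the other.
Chair I (carboxyl axial, ethyl axial): E = 3.14 kcal/mol; chair II (carboxyl equatorial, ethyl equatorial): E = 0.00 kcal/mol.
ΔG = 3.14 kcal/mol between the two chairs.
K = exp(ΔG/RT) with R = 1.987×10⁻³ kcal mol⁻¹ K⁻¹ and T = 350 K gives K ≈ 91.4.
Fraction in the lower-energy chair = K/(K+1) = 98.9%.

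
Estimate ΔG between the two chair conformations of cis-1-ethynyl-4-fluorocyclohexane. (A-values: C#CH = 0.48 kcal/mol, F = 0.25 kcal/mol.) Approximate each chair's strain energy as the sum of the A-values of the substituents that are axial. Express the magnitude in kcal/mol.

0.23 kcal/mol

C1 and C4 have opposite parity, so for the cis isomer the two substituents are one axial and one equatorial in each chair.
Chair I (ethynyl axial, fluoro equatorial): E = 0.48 kcal/mol.
Chair II (ethynyl equatorial, fluoro axial): E = 0.25 kcal/mol.
ΔE = 0.48 − 0.25 = 0.23 kcal/mol; chair II is more stable.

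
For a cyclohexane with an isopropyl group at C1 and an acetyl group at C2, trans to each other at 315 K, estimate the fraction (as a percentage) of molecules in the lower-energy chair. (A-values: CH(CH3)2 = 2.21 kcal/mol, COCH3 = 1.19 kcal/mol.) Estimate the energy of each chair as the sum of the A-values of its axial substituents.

99.6%

C1 and C2 have opposite parity, so for the trans isomer the two substituents are e,e in one chair and a,a in the other.
Chair I (isopropyl axial, acetyl axial): E = 3.40 kcal/mol; chair II (isopropyl equatorial, acetyl equatorial): E = 0.00 kcal/mol.
ΔG = 3.40 kcal/mol between the two chairs.
K = exp(ΔG/RT) with R = 1.987×10⁻³ kcal mol⁻¹ K⁻¹ and T = 315 K gives K ≈ 229.
Fraction in the lower-energy chair = K/(K+1) = 99.6%.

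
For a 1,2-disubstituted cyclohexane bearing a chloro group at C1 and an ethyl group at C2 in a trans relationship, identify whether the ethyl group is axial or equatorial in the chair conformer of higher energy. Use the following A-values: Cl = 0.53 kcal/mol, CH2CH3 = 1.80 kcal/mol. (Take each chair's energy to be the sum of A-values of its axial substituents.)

axial

C1 and C2 have opposite parity, so for the trans isomer the two substituents are e,e in one chair and a,a in the other.
Chair I (chloro axial, ethyl axial): E = 2.33 kcal/mol.
Chair II (chloro equatorial, ethyl equatorial): E = 0.00 kcal/mol.
Chair I is the less stable (higher-energy) conformer, and in that chair the ethyl group is axial.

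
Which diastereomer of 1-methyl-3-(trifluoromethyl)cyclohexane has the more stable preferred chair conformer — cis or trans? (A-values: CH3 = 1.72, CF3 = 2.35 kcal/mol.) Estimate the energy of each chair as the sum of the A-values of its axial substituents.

At 1,3 positions (parity same): cis → (e,e or a,a); trans → (a,e or e,a).
Best chair for cis: E = 0.00 kcal/mol; best chair for trans: E = 1.72 kcal/mol.
The cis isomer is lower by 1.72 kcal/mol.

cis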